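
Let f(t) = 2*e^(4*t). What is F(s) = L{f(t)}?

L{2} = 2/s.
By the first shifting theorem, multiplying by e^(4t) replaces s with s - 4.

F(s) = 2/(s - 4)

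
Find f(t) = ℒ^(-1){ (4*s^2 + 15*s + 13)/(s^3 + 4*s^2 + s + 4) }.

Factor the denominator: s^3 + 4*s^2 + s + 4 = (s + 4)*(s^2 + 1).
Partial fraction decomposition gives [1/(s + 4)] + [3*s/(s^2 + 1)] + [3/(s^2 + 1)].
Invert each term: 1/(s + 4) ↔ e^(-4t); 3·s/(s^2 + 1) ↔ 3cos(t); 3·1/(s^2 + 1) ↔ 3sin(t).

f(t) = 3*sin(t) + 3*cos(t) + exp(-4*t)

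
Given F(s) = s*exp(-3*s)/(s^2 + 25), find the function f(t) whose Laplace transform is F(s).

f(t) = Heaviside(t - 3)*(cos(5*t - 15))

The factor e^(-3s) signals a time shift by c = 3 (second shifting theorem).
L{cos(5t)} = s/(s^2 + 25), so L^-1{s/(s^2 + 25)} = cos(5*t).
Hence the inverse is u(t - 3) times that function evaluated at t - 3.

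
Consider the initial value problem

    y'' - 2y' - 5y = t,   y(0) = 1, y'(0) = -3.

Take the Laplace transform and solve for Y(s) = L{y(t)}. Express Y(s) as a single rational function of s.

Y(s) = (s^3 - 5*s^2 + 1)/(s^4 - 2*s^3 - 5*s^2)

Apply the Laplace transform to the equation.
The derivative rules (L{y''} = s^2 Y - s·y(0) - y'(0) and L{y'} = sY - y(0), with y(0) = 1, y'(0) = -3) turn the left side into (s^2 - 2*s - 5)Y - (s - 5).
The right side is L{t} = s^(-2).
So (s^2 - 2*s - 5)Y = s^(-2) + (s - 5).
Isolate Y and clear denominators.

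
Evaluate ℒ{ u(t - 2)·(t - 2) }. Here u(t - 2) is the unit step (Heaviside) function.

exp(-2*s)/s^2

By the second shifting theorem, L{u(t - c)·g(t - c)} = e^(-cs)·G(s) with c = 2 and G(s) = L{g(t)}.
L{t} = 1!/s^2 = 1/s^2.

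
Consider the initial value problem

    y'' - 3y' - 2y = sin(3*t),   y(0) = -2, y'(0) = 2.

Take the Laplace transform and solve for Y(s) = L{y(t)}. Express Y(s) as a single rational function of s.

Y(s) = (-2*s^3 + 8*s^2 - 18*s + 75)/(s^4 - 3*s^3 + 7*s^2 - 27*s - 18)

Transform both sides with L{·}.
The derivative rules (L{y''} = s^2 Y - s·y(0) - y'(0) and L{y'} = sY - y(0), with y(0) = -2, y'(0) = 2) turn the left side into (s^2 - 3*s - 2)Y - (-2*s + 8).
The right side is L{sin(3*t)} = 3/(s^2 + 9).
So (s^2 - 3*s - 2)Y = 3/(s^2 + 9) + (-2*s + 8).
Divide through and combine into a single rational function.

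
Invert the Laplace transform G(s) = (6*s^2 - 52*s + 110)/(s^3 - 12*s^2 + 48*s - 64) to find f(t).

Factor the denominator: s^3 - 12*s^2 + 48*s - 64 = (s - 4)^3.
Partial fraction decomposition gives [6/(s - 4)] + [-4/(s - 4)^2] + [-2/(s - 4)^3].
Invert each term: 6/(s - 4) ↔ 6e^(4t); -4/(s - 4)^2 ↔ -4t·e^(4t); -2/(s - 4)^3 ↔ (-1)t^2·e^(4t).

f(t) = -t^2*exp(4*t) - 4*t*exp(4*t) + 6*exp(4*t)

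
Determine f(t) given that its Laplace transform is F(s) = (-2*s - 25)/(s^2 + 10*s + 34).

Complete the square in the denominator: s^2 + 10*s + 34 = (s + 5)^2 + 3^2.
Split the numerator to match: -2*s - 25 = -2·(s + 5) - 5·3.
Invert each term: -2·(s + 5)/((s + 5)^2 + 9) ↔ -2e^(-5t)cos(3t); -5·3/((s + 5)^2 + 9) ↔ -5e^(-5t)sin(3t).

f(t) = -5*exp(-5*t)*sin(3*t) - 2*exp(-5*t)*cos(3*t)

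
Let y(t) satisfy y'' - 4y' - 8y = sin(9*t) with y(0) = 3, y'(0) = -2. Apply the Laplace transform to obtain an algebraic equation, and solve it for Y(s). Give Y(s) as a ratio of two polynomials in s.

Laplace-transform each side.
With L{y''} = s^2 Y - s·y(0) - y'(0) and L{y'} = sY - y(0), with y(0) = 3, y'(0) = -2: the LHS transforms to (s^2 - 4*s - 8)Y - (3*s - 14).
The right side is L{sin(9*t)} = 9/(s^2 + 81).
So (s^2 - 4*s - 8)Y = 9/(s^2 + 81) + (3*s - 14).
Divide through and combine into a single rational function.

Y(s) = (3*s^3 - 14*s^2 + 243*s - 1125)/(s^4 - 4*s^3 + 73*s^2 - 324*s - 648)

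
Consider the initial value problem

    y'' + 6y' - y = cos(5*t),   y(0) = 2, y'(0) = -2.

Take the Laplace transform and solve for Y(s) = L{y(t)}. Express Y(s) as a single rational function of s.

Y(s) = (2*s^3 + 10*s^2 + 51*s + 250)/(s^4 + 6*s^3 + 24*s^2 + 150*s - 25)

Transform both sides with L{·}.
With L{y''} = s^2 Y - s·y(0) - y'(0) and L{y'} = sY - y(0), with y(0) = 2, y'(0) = -2: the LHS transforms to (s^2 + 6*s - 1)Y - (2*s + 10).
The right side is L{cos(5*t)} = s/(s^2 + 25).
So (s^2 + 6*s - 1)Y = s/(s^2 + 25) + (2*s + 10).
Divide through and combine into a single rational function.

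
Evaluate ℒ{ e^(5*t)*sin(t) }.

L{sin(t)} = 1/(s^2 + 1).
By the first shifting theorem, multiplying by e^(5t) replaces s with s - 5.

1/((s - 5)^2 + 1)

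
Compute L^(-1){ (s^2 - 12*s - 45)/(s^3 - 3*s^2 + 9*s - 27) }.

-4*exp(3*t) + sin(3*t) + 5*cos(3*t)

Factor the denominator: s^3 - 3*s^2 + 9*s - 27 = (s - 3)*(s^2 + 9).
Partial fraction decomposition gives [-4/(s - 3)] + [5*s/(s^2 + 9)] + [3/(s^2 + 9)].
Invert each term: -4/(s - 3) ↔ -4e^(3t); 5·s/(s^2 + 9) ↔ 5cos(3t); 1·3/(s^2 + 9) ↔ sin(3t).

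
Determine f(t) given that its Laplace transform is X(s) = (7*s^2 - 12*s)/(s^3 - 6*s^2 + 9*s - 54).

Factor the denominator: s^3 - 6*s^2 + 9*s - 54 = (s - 6)*(s^2 + 9).
Partial fraction decomposition gives [4/(s - 6)] + [3*s/(s^2 + 9)] + [6/(s^2 + 9)].
Invert each term: 4/(s - 6) ↔ 4e^(6t); 3·s/(s^2 + 9) ↔ 3cos(3t); 2·3/(s^2 + 9) ↔ 2sin(3t).

f(t) = 4*exp(6*t) + 2*sin(3*t) + 3*cos(3*t)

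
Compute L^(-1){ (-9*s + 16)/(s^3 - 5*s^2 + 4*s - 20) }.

-exp(5*t) - 2*sin(2*t) + cos(2*t)

Factor the denominator: s^3 - 5*s^2 + 4*s - 20 = (s - 5)*(s^2 + 4).
Partial fraction decomposition gives [-1/(s - 5)] + [s/(s^2 + 4)] + [-4/(s^2 + 4)].
Invert each term: -1/(s - 5) ↔ -e^(5t); 1·s/(s^2 + 4) ↔ cos(2t); -2·2/(s^2 + 4) ↔ -2sin(2t).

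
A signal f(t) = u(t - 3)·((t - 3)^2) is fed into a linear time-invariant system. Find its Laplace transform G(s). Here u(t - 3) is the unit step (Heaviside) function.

By the second shifting theorem, L{u(t - c)·g(t - c)} = e^(-cs)·H(s) with c = 3 and H(s) = L{g(t)}.
L{t^2} = 2!/s^3 = 2/s^3.

G(s) = 2*exp(-3*s)/s^3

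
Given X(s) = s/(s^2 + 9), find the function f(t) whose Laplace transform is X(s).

f(t) = cos(3*t)

Since L{cos(3t)} = s/(s^2 + 9), the inverse is cos(3*t).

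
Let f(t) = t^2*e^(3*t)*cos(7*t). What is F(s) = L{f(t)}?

F(s) = 2*(s - 3)*(s^2 - 6*s - 138)/(s^2 - 6*s + 58)^3

L{cos(7t)} = s/(s^2 + 49).
Multiplying by e^(3t) shifts s → s - 3, so L{e^(3*t)*cos(7*t)} = (s - 3)/((s - 3)^2 + 49).
Then apply L{t^2·g(t)} = (-1)^2 d^2/ds^2[G(s)] with G(s) = (s - 3)/((s - 3)^2 + 49):
differentiating 2 times and applying the sign gives 2*(s - 3)*(s^2 - 6*s - 138)/(s^2 - 6*s + 58)^3.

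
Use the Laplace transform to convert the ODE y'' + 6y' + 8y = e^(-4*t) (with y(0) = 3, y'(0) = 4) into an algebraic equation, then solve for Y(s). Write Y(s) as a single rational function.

Y(s) = (3*s^2 + 34*s + 89)/(s^3 + 10*s^2 + 32*s + 32)

Laplace-transform each side.
The derivative rules (L{y''} = s^2 Y - s·y(0) - y'(0) and L{y'} = sY - y(0), with y(0) = 3, y'(0) = 4) turn the left side into (s^2 + 6*s + 8)Y - (3*s + 22).
The right side is L{e^(-4*t)} = 1/(s + 4).
So (s^2 + 6*s + 8)Y = 1/(s + 4) + (3*s + 22).
Divide through and combine into a single rational function.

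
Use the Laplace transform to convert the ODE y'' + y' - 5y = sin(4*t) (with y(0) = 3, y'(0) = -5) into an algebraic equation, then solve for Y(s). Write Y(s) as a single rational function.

Laplace-transform each side.
The derivative rules (L{y''} = s^2 Y - s·y(0) - y'(0) and L{y'} = sY - y(0), with y(0) = 3, y'(0) = -5) turn the left side into (s^2 + s - 5)Y - (3*s - 2).
The right side is L{sin(4*t)} = 4/(s^2 + 16).
So (s^2 + s - 5)Y = 4/(s^2 + 16) + (3*s - 2).
Isolate Y and clear denominators.

Y(s) = (3*s^3 - 2*s^2 + 48*s - 28)/(s^4 + s^3 + 11*s^2 + 16*s - 80)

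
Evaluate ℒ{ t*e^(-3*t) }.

(s + 3)^(-2)

L{e^(-3t)} = 1/(s + 3).
Then apply L{t·g(t)} = -d/ds[G(s)] with G(s) = 1/(s + 3):
differentiating 1 time and applying the sign gives (s + 3)^(-2).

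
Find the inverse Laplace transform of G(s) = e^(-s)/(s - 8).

The factor e^(-s) signals a time shift by c = 1 (second shifting theorem).
L{e^(8t)} = 1/(s - 8), so L^-1{1/(s - 8)} = e^(8*t).
Hence the inverse is u(t - 1) times that function evaluated at t - 1.

Heaviside(t - 1)*(exp(8*t - 8))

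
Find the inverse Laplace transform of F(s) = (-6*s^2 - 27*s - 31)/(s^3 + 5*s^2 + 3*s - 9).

t*exp(-3*t) - 4*exp(t) - 2*exp(-3*t)

Factor the denominator: s^3 + 5*s^2 + 3*s - 9 = (s - 1)*(s + 3)^2.
Partial fraction decomposition gives [-2/(s + 3)] + [(s + 3)^(-2)] + [-4/(s - 1)].
Invert each term: -2/(s + 3) ↔ -2e^(-3t); 1/(s + 3)^2 ↔ t·e^(-3t); -4/(s - 1) ↔ -4e^(t).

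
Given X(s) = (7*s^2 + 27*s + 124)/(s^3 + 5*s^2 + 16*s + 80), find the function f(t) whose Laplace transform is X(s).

Factor the denominator: s^3 + 5*s^2 + 16*s + 80 = (s + 5)*(s^2 + 16).
Partial fraction decomposition gives [4/(s + 5)] + [3*s/(s^2 + 16)] + [12/(s^2 + 16)].
Invert each term: 4/(s + 5) ↔ 4e^(-5t); 3·s/(s^2 + 16) ↔ 3cos(4t); 3·4/(s^2 + 16) ↔ 3sin(4t).

f(t) = 3*sin(4*t) + 3*cos(4*t) + 4*exp(-5*t)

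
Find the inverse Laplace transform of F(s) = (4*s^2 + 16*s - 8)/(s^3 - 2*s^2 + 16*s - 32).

Factor the denominator: s^3 - 2*s^2 + 16*s - 32 = (s - 2)*(s^2 + 16).
Partial fraction decomposition gives [2/(s - 2)] + [2*s/(s^2 + 16)] + [20/(s^2 + 16)].
Invert each term: 2/(s - 2) ↔ 2e^(2t); 2·s/(s^2 + 16) ↔ 2cos(4t); 5·4/(s^2 + 16) ↔ 5sin(4t).

2*exp(2*t) + 5*sin(4*t) + 2*cos(4*t)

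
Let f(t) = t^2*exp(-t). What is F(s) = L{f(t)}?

F(s) = 2/(s + 1)^3

L{e^(-t)} = 1/(s + 1).
Then apply L{t^2·g(t)} = (-1)^2 d^2/ds^2[G(s)] with G(s) = 1/(s + 1):
differentiating 2 times and applying the sign gives 2/(s + 1)^3.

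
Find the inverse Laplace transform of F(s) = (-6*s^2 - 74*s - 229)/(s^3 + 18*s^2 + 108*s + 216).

Factor the denominator: s^3 + 18*s^2 + 108*s + 216 = (s + 6)^3.
Partial fraction decomposition gives [-6/(s + 6)] + [-2/(s + 6)^2] + [-1/(s + 6)^3].
Invert each term: -6/(s + 6) ↔ -6e^(-6t); -2/(s + 6)^2 ↔ -2t·e^(-6t); -1/(s + 6)^3 ↔ (-1/2)t^2·e^(-6t).

-t^2*exp(-6*t)/2 - 2*t*exp(-6*t) - 6*exp(-6*t)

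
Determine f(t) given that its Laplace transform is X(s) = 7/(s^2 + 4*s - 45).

f(t) = exp(-2*t)*sinh(7*t)

Rewrite the denominator: s^2 + 4*s - 45 = (s + 2)^2 - 49.
The form in (s + 2) signals a first-shifting-theorem factor e^(-2t).
Since L{sinh(7t)} = 7/(s^2 - 49), the inverse is e^(-2*t)*sinh(7*t).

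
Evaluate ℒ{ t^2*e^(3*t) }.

2/(s - 3)^3

L{t^2} = 2!/s^3 = 2/s^3.
By the first shifting theorem, multiplying by e^(3t) replaces s with s - 3.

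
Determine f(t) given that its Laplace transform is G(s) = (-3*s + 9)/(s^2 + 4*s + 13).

Complete the square in the denominator: s^2 + 4*s + 13 = (s + 2)^2 + 3^2.
Split the numerator to match: -3*s + 9 = -3·(s + 2) + 5·3.
Invert each term: -3·(s + 2)/((s + 2)^2 + 9) ↔ -3e^(-2t)cos(3t); 5·3/((s + 2)^2 + 9) ↔ 5e^(-2t)sin(3t).

f(t) = 5*exp(-2*t)*sin(3*t) - 3*exp(-2*t)*cos(3*t)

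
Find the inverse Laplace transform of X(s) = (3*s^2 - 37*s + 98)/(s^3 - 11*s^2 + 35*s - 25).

Factor the denominator: s^3 - 11*s^2 + 35*s - 25 = (s - 5)^2*(s - 1).
Partial fraction decomposition gives [-1/(s - 5)] + [-3/(s - 5)^2] + [4/(s - 1)].
Invert each term: -1/(s - 5) ↔ -e^(5t); -3/(s - 5)^2 ↔ -3t·e^(5t); 4/(s - 1) ↔ 4e^(t).

-3*t*exp(5*t) - exp(5*t) + 4*exp(t)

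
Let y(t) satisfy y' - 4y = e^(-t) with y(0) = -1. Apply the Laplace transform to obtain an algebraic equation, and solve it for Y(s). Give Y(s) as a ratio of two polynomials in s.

Apply the Laplace transform to the equation.
Using L{y'} = sY - y(0) = sY - (-1), the left side becomes (s - 4)Y - (-1).
The right side is L{e^(-t)} = 1/(s + 1).
So (s - 4)Y = 1/(s + 1) + (-1).
Isolate Y and clear denominators.

Y(s) = -s/(s^2 - 3*s - 4)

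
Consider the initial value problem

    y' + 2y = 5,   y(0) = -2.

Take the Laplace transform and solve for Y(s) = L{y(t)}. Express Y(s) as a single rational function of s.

Y(s) = (-2*s + 5)/(s^2 + 2*s)

Transform both sides with L{·}.
With L{y'} = sY - y(0) = sY - (-2): the LHS transforms to (s + 2)Y - (-2).
The right side is L{5} = 5/s.
So (s + 2)Y = 5/s + (-2).
Solve for Y(s) and write it as one ratio of polynomials.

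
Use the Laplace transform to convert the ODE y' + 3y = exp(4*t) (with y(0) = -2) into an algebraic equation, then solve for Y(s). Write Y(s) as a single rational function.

Take the Laplace transform of both sides.
The derivative rules (L{y'} = sY - y(0) = sY - (-2)) turn the left side into (s + 3)Y - (-2).
The right side is L{exp(4*t)} = 1/(s - 4).
So (s + 3)Y = 1/(s - 4) + (-2).
Divide through and combine into a single rational function.

Y(s) = (-2*s + 9)/(s^2 - s - 12)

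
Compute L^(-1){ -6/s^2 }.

Since L{t} = 1!/s^2 = 1/s^2, the inverse is t, scaled by -6.

-6*t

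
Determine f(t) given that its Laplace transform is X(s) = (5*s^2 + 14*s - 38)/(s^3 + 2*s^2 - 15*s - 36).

f(t) = 5*t*exp(-3*t) + 2*exp(4*t) + 3*exp(-3*t)

Factor the denominator: s^3 + 2*s^2 - 15*s - 36 = (s - 4)*(s + 3)^2.
Partial fraction decomposition gives [3/(s + 3)] + [5/(s + 3)^2] + [2/(s - 4)].
Invert each term: 3/(s + 3) ↔ 3e^(-3t); 5/(s + 3)^2 ↔ 5t·e^(-3t); 2/(s - 4) ↔ 2e^(4t).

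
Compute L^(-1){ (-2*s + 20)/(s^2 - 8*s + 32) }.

3*exp(4*t)*sin(4*t) - 2*exp(4*t)*cos(4*t)

Complete the square in the denominator: s^2 - 8*s + 32 = (s - 4)^2 + 4^2.
Split the numerator to match: -2*s + 20 = -2·(s - 4) + 3·4.
Invert each term: -2·(s - 4)/((s - 4)^2 + 16) ↔ -2e^(4t)cos(4t); 3·4/((s - 4)^2 + 16) ↔ 3e^(4t)sin(4t).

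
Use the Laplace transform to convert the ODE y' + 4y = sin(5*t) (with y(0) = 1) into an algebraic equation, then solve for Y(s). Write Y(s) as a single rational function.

Y(s) = (s^2 + 30)/(s^3 + 4*s^2 + 25*s + 100)

Apply the Laplace transform to the equation.
Using L{y'} = sY - y(0) = sY - 1, the left side becomes (s + 4)Y - (1).
The right side is L{sin(5*t)} = 5/(s^2 + 25).
So (s + 4)Y = 5/(s^2 + 25) + (1).
Divide through and combine into a single rational function.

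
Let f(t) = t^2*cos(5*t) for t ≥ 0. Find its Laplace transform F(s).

F(s) = 2*s*(s^2 - 75)/(s^2 + 25)^3

L{cos(5t)} = s/(s^2 + 25).
Then apply L{t^2·g(t)} = (-1)^2 d^2/ds^2[G(s)] with G(s) = s/(s^2 + 25):
differentiating 2 times and applying the sign gives 2*s*(s^2 - 75)/(s^2 + 25)^3.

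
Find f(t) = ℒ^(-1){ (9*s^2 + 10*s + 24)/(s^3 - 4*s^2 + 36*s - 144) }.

f(t) = 4*exp(4*t) + 5*sin(6*t) + 5*cos(6*t)

Factor the denominator: s^3 - 4*s^2 + 36*s - 144 = (s - 4)*(s^2 + 36).
Partial fraction decomposition gives [4/(s - 4)] + [5*s/(s^2 + 36)] + [30/(s^2 + 36)].
Invert each term: 4/(s - 4) ↔ 4e^(4t); 5·s/(s^2 + 36) ↔ 5cos(6t); 5·6/(s^2 + 36) ↔ 5sin(6t).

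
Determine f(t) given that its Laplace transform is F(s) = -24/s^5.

f(t) = -t^4

Since L{t^4} = 4!/s^5 = 24/s^5, the inverse is t^4, scaled by -1.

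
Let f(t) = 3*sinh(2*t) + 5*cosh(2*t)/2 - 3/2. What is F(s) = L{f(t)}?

F(s) = 5*s/(2*(s^2 - 4)) + 6/(s^2 - 4) - 3/(2*s)

Apply the Laplace transform termwise.
L{-3/2} = (-3/2)/s; (5/2)·[L{cosh(2t)} = s/(s^2 - 4)]; (3)·[L{sinh(2t)} = 2/(s^2 - 4)].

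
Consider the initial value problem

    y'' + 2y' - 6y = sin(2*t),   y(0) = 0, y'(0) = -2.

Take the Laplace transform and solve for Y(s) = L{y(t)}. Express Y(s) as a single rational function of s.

Take the Laplace transform of both sides.
Using L{y''} = s^2 Y - s·y(0) - y'(0) and L{y'} = sY - y(0), with y(0) = 0, y'(0) = -2, the left side becomes (s^2 + 2*s - 6)Y - (-2).
The right side is L{sin(2*t)} = 2/(s^2 + 4).
So (s^2 + 2*s - 6)Y = 2/(s^2 + 4) + (-2).
Divide through and combine into a single rational function.

Y(s) = (-2*s^2 - 6)/(s^4 + 2*s^3 - 2*s^2 + 8*s - 24)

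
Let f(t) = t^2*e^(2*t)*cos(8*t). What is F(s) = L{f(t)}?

L{cos(8t)} = s/(s^2 + 64).
Multiplying by e^(2t) shifts s → s - 2, so L{e^(2*t)*cos(8*t)} = (s - 2)/((s - 2)^2 + 64).
Then apply L{t^2·g(t)} = (-1)^2 d^2/ds^2[G(s)] with G(s) = (s - 2)/((s - 2)^2 + 64):
differentiating 2 times and applying the sign gives 2*(s - 2)*(s^2 - 4*s - 188)/(s^2 - 4*s + 68)^3.

F(s) = 2*(s - 2)*(s^2 - 4*s - 188)/(s^2 - 4*s + 68)^3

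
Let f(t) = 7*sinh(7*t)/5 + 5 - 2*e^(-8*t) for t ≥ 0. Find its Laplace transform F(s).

F(s) = 49/(5*(s^2 - 49)) - 2/(s + 8) + 5/s

The transform is linear, so treat each term independently.
(-2)·[L{e^(-8t)} = 1/(s + 8)]; L{5} = 5/s; (7/5)·[L{sinh(7t)} = 7/(s^2 - 49)].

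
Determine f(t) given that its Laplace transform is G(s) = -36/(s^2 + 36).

Since L{sin(6t)} = 6/(s^2 + 36), the inverse is sin(6*t), scaled by -6.

f(t) = -6*sin(6*t)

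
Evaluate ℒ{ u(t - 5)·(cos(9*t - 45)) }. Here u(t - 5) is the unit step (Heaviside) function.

By the second shifting theorem, L{u(t - c)·g(t - c)} = e^(-cs)·G(s) with c = 5 and G(s) = L{g(t)}.
L{cos(9t)} = s/(s^2 + 81).

s*exp(-5*s)/(s^2 + 81)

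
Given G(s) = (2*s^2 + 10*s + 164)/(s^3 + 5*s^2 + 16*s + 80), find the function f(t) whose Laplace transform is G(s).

f(t) = 5*sin(4*t) - 2*cos(4*t) + 4*exp(-5*t)

Factor the denominator: s^3 + 5*s^2 + 16*s + 80 = (s + 5)*(s^2 + 16).
Partial fraction decomposition gives [4/(s + 5)] + [-2*s/(s^2 + 16)] + [20/(s^2 + 16)].
Invert each term: 4/(s + 5) ↔ 4e^(-5t); -2·s/(s^2 + 16) ↔ -2cos(4t); 5·4/(s^2 + 16) ↔ 5sin(4t).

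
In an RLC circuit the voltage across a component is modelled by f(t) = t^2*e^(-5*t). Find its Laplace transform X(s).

X(s) = 2/(s + 5)^3

L{e^(-5t)} = 1/(s + 5).
Then apply L{t^2·g(t)} = (-1)^2 d^2/ds^2[G(s)] with G(s) = 1/(s + 5):
differentiating 2 times and applying the sign gives 2/(s + 5)^3.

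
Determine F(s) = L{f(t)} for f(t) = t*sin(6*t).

F(s) = 12*s/(s^2 + 36)^2

L{sin(6t)} = 6/(s^2 + 36).
Then apply L{t·g(t)} = -d/ds[G(s)] with G(s) = 6/(s^2 + 36):
differentiating 1 time and applying the sign gives 12*s/(s^2 + 36)^2.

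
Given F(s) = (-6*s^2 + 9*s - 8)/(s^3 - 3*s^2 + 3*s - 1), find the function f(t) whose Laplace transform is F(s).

f(t) = -5*t^2*exp(t)/2 - 3*t*exp(t) - 6*exp(t)

Factor the denominator: s^3 - 3*s^2 + 3*s - 1 = (s - 1)^3.
Partial fraction decomposition gives [-6/(s - 1)] + [-3/(s - 1)^2] + [-5/(s - 1)^3].
Invert each term: -6/(s - 1) ↔ -6e^(t); -3/(s - 1)^2 ↔ -3t·e^(t); -5/(s - 1)^3 ↔ (-5/2)t^2·e^(t).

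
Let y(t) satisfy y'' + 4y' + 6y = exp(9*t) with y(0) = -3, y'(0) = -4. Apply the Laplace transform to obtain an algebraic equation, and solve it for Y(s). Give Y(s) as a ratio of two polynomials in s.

Apply the Laplace transform to the equation.
The derivative rules (L{y''} = s^2 Y - s·y(0) - y'(0) and L{y'} = sY - y(0), with y(0) = -3, y'(0) = -4) turn the left side into (s^2 + 4*s + 6)Y - (-3*s - 16).
The right side is L{exp(9*t)} = 1/(s - 9).
So (s^2 + 4*s + 6)Y = 1/(s - 9) + (-3*s - 16).
Isolate Y and clear denominators.

Y(s) = (-3*s^2 + 11*s + 145)/(s^3 - 5*s^2 - 30*s - 54)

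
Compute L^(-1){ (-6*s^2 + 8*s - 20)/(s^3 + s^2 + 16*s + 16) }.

Factor the denominator: s^3 + s^2 + 16*s + 16 = (s + 1)*(s^2 + 16).
Partial fraction decomposition gives [-2/(s + 1)] + [-4*s/(s^2 + 16)] + [12/(s^2 + 16)].
Invert each term: -2/(s + 1) ↔ -2e^(-t); -4·s/(s^2 + 16) ↔ -4cos(4t); 3·4/(s^2 + 16) ↔ 3sin(4t).

3*sin(4*t) - 4*cos(4*t) - 2*exp(-t)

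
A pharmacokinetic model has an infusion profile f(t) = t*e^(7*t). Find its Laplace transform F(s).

L{e^(7t)} = 1/(s - 7).
Then apply L{t·g(t)} = -d/ds[G(s)] with G(s) = 1/(s - 7):
differentiating 1 time and applying the sign gives (s - 7)^(-2).

F(s) = (s - 7)^(-2)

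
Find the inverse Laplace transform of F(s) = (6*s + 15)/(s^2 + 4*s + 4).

3*t*exp(-2*t) + 6*exp(-2*t)

Factor the denominator: s^2 + 4*s + 4 = (s + 2)^2.
Partial fraction decomposition gives [6/(s + 2)] + [3/(s + 2)^2].
Invert each term: 6/(s + 2) ↔ 6e^(-2t); 3/(s + 2)^2 ↔ 3t·e^(-2t).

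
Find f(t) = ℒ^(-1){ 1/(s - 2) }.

f(t) = exp(2*t)

Since L{e^(2t)} = 1/(s - 2), the inverse is exp(2*t).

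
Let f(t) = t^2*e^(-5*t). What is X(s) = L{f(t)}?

X(s) = 2/(s + 5)^3

L{e^(-5t)} = 1/(s + 5).
Then apply L{t^2·g(t)} = (-1)^2 d^2/ds^2[G(s)] with G(s) = 1/(s + 5):
differentiating 2 times and applying the sign gives 2/(s + 5)^3.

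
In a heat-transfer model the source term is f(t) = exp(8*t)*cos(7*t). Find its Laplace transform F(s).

L{cos(7t)} = s/(s^2 + 49).
By the first shifting theorem, multiplying by e^(8t) replaces s with s - 8.

F(s) = (s - 8)/((s - 8)^2 + 49)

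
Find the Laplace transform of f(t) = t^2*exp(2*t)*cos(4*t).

L{cos(4t)} = s/(s^2 + 16).
Multiplying by e^(2t) shifts s → s - 2, so L{exp(2*t)*cos(4*t)} = (s - 2)/((s - 2)^2 + 16).
Then apply L{t^2·g(t)} = (-1)^2 d^2/ds^2[G(s)] with G(s) = (s - 2)/((s - 2)^2 + 16):
differentiating 2 times and applying the sign gives 2*(s - 2)*(s^2 - 4*s - 44)/(s^2 - 4*s + 20)^3.

2*(s - 2)*(s^2 - 4*s - 44)/(s^2 - 4*s + 20)^3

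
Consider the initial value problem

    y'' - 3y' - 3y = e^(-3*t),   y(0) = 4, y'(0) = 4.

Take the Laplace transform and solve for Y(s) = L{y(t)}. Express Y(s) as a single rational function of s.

Transform both sides with L{·}.
Using L{y''} = s^2 Y - s·y(0) - y'(0) and L{y'} = sY - y(0), with y(0) = 4, y'(0) = 4, the left side becomes (s^2 - 3*s - 3)Y - (4*s - 8).
The right side is L{e^(-3*t)} = 1/(s + 3).
So (s^2 - 3*s - 3)Y = 1/(s + 3) + (4*s - 8).
Isolate Y and clear denominators.

Y(s) = (4*s^2 + 4*s - 23)/(s^3 - 12*s - 9)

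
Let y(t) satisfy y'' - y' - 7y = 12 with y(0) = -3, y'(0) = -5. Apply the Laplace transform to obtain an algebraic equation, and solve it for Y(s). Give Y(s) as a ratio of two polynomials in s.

Y(s) = (-3*s^2 - 2*s + 12)/(s^3 - s^2 - 7*s)

Transform both sides with L{·}.
With L{y''} = s^2 Y - s·y(0) - y'(0) and L{y'} = sY - y(0), with y(0) = -3, y'(0) = -5: the LHS transforms to (s^2 - s - 7)Y - (-3*s - 2).
The right side is L{12} = 12/s.
So (s^2 - s - 7)Y = 12/s + (-3*s - 2).
Divide through and combine into a single rational function.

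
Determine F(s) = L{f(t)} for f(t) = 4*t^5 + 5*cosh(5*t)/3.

F(s) = 5*s/(3*(s^2 - 25)) + 480/s^6

By linearity of the Laplace transform, transform each term separately.
(4)·[L{t^5} = 5!/s^6 = 120/s^6]; (5/3)·[L{cosh(5t)} = s/(s^2 - 25)].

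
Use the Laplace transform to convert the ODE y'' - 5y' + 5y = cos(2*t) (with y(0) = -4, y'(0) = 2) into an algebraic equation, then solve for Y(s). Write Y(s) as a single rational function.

Transform both sides with L{·}.
With L{y''} = s^2 Y - s·y(0) - y'(0) and L{y'} = sY - y(0), with y(0) = -4, y'(0) = 2: the LHS transforms to (s^2 - 5*s + 5)Y - (-4*s + 22).
The right side is L{cos(2*t)} = s/(s^2 + 4).
So (s^2 - 5*s + 5)Y = s/(s^2 + 4) + (-4*s + 22).
Solve for Y(s) and write it as one ratio of polynomials.

Y(s) = (-4*s^3 + 22*s^2 - 15*s + 88)/(s^4 - 5*s^3 + 9*s^2 - 20*s + 20)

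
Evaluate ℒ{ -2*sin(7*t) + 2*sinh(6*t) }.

Apply the Laplace transform termwise.
(-2)·[L{sin(7t)} = 7/(s^2 + 49)]; (2)·[L{sinh(6t)} = 6/(s^2 - 36)].

-14/(s^2 + 49) + 12/(s^2 - 36)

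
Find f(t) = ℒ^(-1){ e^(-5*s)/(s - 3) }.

f(t) = Heaviside(t - 5)*(exp(3*t - 15))

The factor e^(-5s) signals a time shift by c = 5 (second shifting theorem).
L{e^(3t)} = 1/(s - 3), so L^-1{1/(s - 3)} = e^(3*t).
Hence the inverse is u(t - 5) times that function evaluated at t - 5.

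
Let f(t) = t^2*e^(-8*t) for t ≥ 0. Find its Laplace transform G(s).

G(s) = 2/(s + 8)^3

L{e^(-8t)} = 1/(s + 8).
Then apply L{t^2·g(t)} = (-1)^2 d^2/ds^2[H(s)] with H(s) = 1/(s + 8):
differentiating 2 times and applying the sign gives 2/(s + 8)^3.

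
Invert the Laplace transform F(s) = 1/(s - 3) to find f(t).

f(t) = exp(3*t)

Since L{e^(3t)} = 1/(s - 3), the inverse is e^(3*t).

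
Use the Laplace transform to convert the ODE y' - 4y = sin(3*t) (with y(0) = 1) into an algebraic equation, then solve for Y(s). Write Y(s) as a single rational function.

Transform both sides with L{·}.
The derivative rules (L{y'} = sY - y(0) = sY - 1) turn the left side into (s - 4)Y - (1).
The right side is L{sin(3*t)} = 3/(s^2 + 9).
So (s - 4)Y = 3/(s^2 + 9) + (1).
Isolate Y and clear denominators.

Y(s) = (s^2 + 12)/(s^3 - 4*s^2 + 9*s - 36)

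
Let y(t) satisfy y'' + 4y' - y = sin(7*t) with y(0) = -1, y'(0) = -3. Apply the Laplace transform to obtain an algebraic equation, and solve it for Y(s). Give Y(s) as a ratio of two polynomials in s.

Apply the Laplace transform to the equation.
With L{y''} = s^2 Y - s·y(0) - y'(0) and L{y'} = sY - y(0), with y(0) = -1, y'(0) = -3: the LHS transforms to (s^2 + 4*s - 1)Y - (-s - 7).
The right side is L{sin(7*t)} = 7/(s^2 + 49).
So (s^2 + 4*s - 1)Y = 7/(s^2 + 49) + (-s - 7).
Divide through and combine into a single rational function.

Y(s) = (-s^3 - 7*s^2 - 49*s - 336)/(s^4 + 4*s^3 + 48*s^2 + 196*s - 49)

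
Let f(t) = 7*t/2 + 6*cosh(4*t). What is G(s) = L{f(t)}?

G(s) = 6*s/(s^2 - 16) + 7/(2*s^2)

The transform is linear, so treat each term independently.
(7/2)·[L{t} = 1!/s^2 = 1/s^2]; (6)·[L{cosh(4t)} = s/(s^2 - 16)].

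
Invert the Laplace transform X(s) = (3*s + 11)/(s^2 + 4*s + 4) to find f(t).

Factor the denominator: s^2 + 4*s + 4 = (s + 2)^2.
Partial fraction decomposition gives [3/(s + 2)] + [5/(s + 2)^2].
Invert each term: 3/(s + 2) ↔ 3e^(-2t); 5/(s + 2)^2 ↔ 5t·e^(-2t).

f(t) = 5*t*exp(-2*t) + 3*exp(-2*t)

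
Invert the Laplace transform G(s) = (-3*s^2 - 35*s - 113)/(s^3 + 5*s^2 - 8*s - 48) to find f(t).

Factor the denominator: s^3 + 5*s^2 - 8*s - 48 = (s - 3)*(s + 4)^2.
Partial fraction decomposition gives [2/(s + 4)] + [3/(s + 4)^2] + [-5/(s - 3)].
Invert each term: 2/(s + 4) ↔ 2e^(-4t); 3/(s + 4)^2 ↔ 3t·e^(-4t); -5/(s - 3) ↔ -5e^(3t).

f(t) = 3*t*exp(-4*t) - 5*exp(3*t) + 2*exp(-4*t)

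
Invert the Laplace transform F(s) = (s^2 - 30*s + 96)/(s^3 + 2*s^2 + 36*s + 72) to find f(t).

f(t) = -4*sin(6*t) - 3*cos(6*t) + 4*exp(-2*t)

Factor the denominator: s^3 + 2*s^2 + 36*s + 72 = (s + 2)*(s^2 + 36).
Partial fraction decomposition gives [4/(s + 2)] + [-3*s/(s^2 + 36)] + [-24/(s^2 + 36)].
Invert each term: 4/(s + 2) ↔ 4e^(-2t); -3·s/(s^2 + 36) ↔ -3cos(6t); -4·6/(s^2 + 36) ↔ -4sin(6t).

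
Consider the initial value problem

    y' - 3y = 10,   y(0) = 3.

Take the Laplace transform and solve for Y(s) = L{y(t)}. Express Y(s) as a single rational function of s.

Laplace-transform each side.
Using L{y'} = sY - y(0) = sY - 3, the left side becomes (s - 3)Y - (3).
The right side is L{10} = 10/s.
So (s - 3)Y = 10/s + (3).
Isolate Y and clear denominators.

Y(s) = (3*s + 10)/(s^2 - 3*s)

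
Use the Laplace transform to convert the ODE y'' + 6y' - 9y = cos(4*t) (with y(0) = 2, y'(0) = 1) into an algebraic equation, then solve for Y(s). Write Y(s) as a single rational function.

Y(s) = (2*s^3 + 13*s^2 + 33*s + 208)/(s^4 + 6*s^3 + 7*s^2 + 96*s - 144)

Apply the Laplace transform to the equation.
Using L{y''} = s^2 Y - s·y(0) - y'(0) and L{y'} = sY - y(0), with y(0) = 2, y'(0) = 1, the left side becomes (s^2 + 6*s - 9)Y - (2*s + 13).
The right side is L{cos(4*t)} = s/(s^2 + 16).
So (s^2 + 6*s - 9)Y = s/(s^2 + 16) + (2*s + 13).
Isolate Y and clear denominators.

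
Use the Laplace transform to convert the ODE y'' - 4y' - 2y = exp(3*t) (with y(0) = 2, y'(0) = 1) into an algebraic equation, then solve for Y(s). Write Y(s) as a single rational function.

Y(s) = (2*s^2 - 13*s + 22)/(s^3 - 7*s^2 + 10*s + 6)

Take the Laplace transform of both sides.
With L{y''} = s^2 Y - s·y(0) - y'(0) and L{y'} = sY - y(0), with y(0) = 2, y'(0) = 1: the LHS transforms to (s^2 - 4*s - 2)Y - (2*s - 7).
The right side is L{exp(3*t)} = 1/(s - 3).
So (s^2 - 4*s - 2)Y = 1/(s - 3) + (2*s - 7).
Solve for Y(s) and write it as one ratio of polynomials.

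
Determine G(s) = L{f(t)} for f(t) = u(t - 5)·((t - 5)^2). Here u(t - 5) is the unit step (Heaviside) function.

By the second shifting theorem, L{u(t - c)·g(t - c)} = e^(-cs)·H(s) with c = 5 and H(s) = L{g(t)}.
L{t^2} = 2!/s^3 = 2/s^3.

G(s) = 2*exp(-5*s)/s^3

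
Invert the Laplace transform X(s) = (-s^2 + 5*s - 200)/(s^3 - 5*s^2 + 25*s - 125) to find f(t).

Factor the denominator: s^3 - 5*s^2 + 25*s - 125 = (s - 5)*(s^2 + 25).
Partial fraction decomposition gives [-4/(s - 5)] + [3*s/(s^2 + 25)] + [20/(s^2 + 25)].
Invert each term: -4/(s - 5) ↔ -4e^(5t); 3·s/(s^2 + 25) ↔ 3cos(5t); 4·5/(s^2 + 25) ↔ 4sin(5t).

f(t) = -4*exp(5*t) + 4*sin(5*t) + 3*cos(5*t)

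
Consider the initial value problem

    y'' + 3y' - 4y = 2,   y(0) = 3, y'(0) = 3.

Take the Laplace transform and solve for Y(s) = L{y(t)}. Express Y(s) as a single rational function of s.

Laplace-transform each side.
With L{y''} = s^2 Y - s·y(0) - y'(0) and L{y'} = sY - y(0), with y(0) = 3, y'(0) = 3: the LHS transforms to (s^2 + 3*s - 4)Y - (3*s + 12).
The right side is L{2} = 2/s.
So (s^2 + 3*s - 4)Y = 2/s + (3*s + 12).
Solve for Y(s) and write it as one ratio of polynomials.

Y(s) = (3*s^2 + 12*s + 2)/(s^3 + 3*s^2 - 4*s)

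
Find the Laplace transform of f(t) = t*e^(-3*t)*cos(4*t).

(s - 1)*(s + 7)/(s^2 + 6*s + 25)^2

L{cos(4t)} = s/(s^2 + 16).
Multiplying by e^(-3t) shifts s → s + 3, so L{e^(-3*t)*cos(4*t)} = (s + 3)/((s + 3)^2 + 16).
Then apply L{t·g(t)} = -d/ds[G(s)] with G(s) = (s + 3)/((s + 3)^2 + 16):
differentiating 1 time and applying the sign gives (s - 1)*(s + 7)/(s^2 + 6*s + 25)^2.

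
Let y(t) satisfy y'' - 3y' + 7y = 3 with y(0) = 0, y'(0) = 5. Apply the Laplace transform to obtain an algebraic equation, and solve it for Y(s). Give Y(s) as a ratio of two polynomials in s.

Apply the Laplace transform to the equation.
Using L{y''} = s^2 Y - s·y(0) - y'(0) and L{y'} = sY - y(0), with y(0) = 0, y'(0) = 5, the left side becomes (s^2 - 3*s + 7)Y - (5).
The right side is L{3} = 3/s.
So (s^2 - 3*s + 7)Y = 3/s + (5).
Divide through and combine into a single rational function.

Y(s) = (5*s + 3)/(s^3 - 3*s^2 + 7*s)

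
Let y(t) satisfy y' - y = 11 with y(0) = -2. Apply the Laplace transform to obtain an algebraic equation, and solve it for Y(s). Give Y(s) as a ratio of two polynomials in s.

Y(s) = (-2*s + 11)/(s^2 - s)

Apply the Laplace transform to the equation.
The derivative rules (L{y'} = sY - y(0) = sY - (-2)) turn the left side into (s - 1)Y - (-2).
The right side is L{11} = 11/s.
So (s - 1)Y = 11/s + (-2).
Solve for Y(s) and write it as one ratio of polynomials.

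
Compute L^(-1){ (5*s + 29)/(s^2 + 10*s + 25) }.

4*t*exp(-5*t) + 5*exp(-5*t)

Factor the denominator: s^2 + 10*s + 25 = (s + 5)^2.
Partial fraction decomposition gives [5/(s + 5)] + [4/(s + 5)^2].
Invert each term: 5/(s + 5) ↔ 5e^(-5t); 4/(s + 5)^2 ↔ 4t·e^(-5t).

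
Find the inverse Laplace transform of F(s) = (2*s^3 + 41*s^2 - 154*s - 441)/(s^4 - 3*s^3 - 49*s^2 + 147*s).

3*exp(7*t) + 4*exp(3*t) - 3 - 2*exp(-7*t)

Factor the denominator: s^4 - 3*s^3 - 49*s^2 + 147*s = s*(s - 7)*(s - 3)*(s + 7).
Partial fraction decomposition gives [3/(s - 7)] + [4/(s - 3)] + [-3/s] + [-2/(s + 7)].
Invert each term: 3/(s - 7) ↔ 3e^(7t); 4/(s - 3) ↔ 4e^(3t); -3/(s - 0) ↔ -3e^(0t); -2/(s + 7) ↔ -2e^(-7t).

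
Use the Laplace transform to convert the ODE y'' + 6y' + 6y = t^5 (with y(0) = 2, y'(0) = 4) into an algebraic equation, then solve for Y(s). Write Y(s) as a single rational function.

Y(s) = (2*s^7 + 16*s^6 + 120)/(s^8 + 6*s^7 + 6*s^6)

Apply the Laplace transform to the equation.
The derivative rules (L{y''} = s^2 Y - s·y(0) - y'(0) and L{y'} = sY - y(0), with y(0) = 2, y'(0) = 4) turn the left side into (s^2 + 6*s + 6)Y - (2*s + 16).
The right side is L{t^5} = 120/s^6.
So (s^2 + 6*s + 6)Y = 120/s^6 + (2*s + 16).
Divide through and combine into a single rational function.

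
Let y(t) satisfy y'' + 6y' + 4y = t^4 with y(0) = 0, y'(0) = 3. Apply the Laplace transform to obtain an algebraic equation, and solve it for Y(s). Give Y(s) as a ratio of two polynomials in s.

Y(s) = (3*s^5 + 24)/(s^7 + 6*s^6 + 4*s^5)

Laplace-transform each side.
With L{y''} = s^2 Y - s·y(0) - y'(0) and L{y'} = sY - y(0), with y(0) = 0, y'(0) = 3: the LHS transforms to (s^2 + 6*s + 4)Y - (3).
The right side is L{t^4} = 24/s^5.
So (s^2 + 6*s + 4)Y = 24/s^5 + (3).
Divide through and combine into a single rational function.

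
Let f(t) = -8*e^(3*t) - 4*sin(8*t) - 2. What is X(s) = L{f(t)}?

By linearity of the Laplace transform, transform each term separately.
(-4)·[L{sin(8t)} = 8/(s^2 + 64)]; L{-2} = -2/s; (-8)·[L{e^(3t)} = 1/(s - 3)].

X(s) = -32/(s^2 + 64) - 8/(s - 3) - 2/s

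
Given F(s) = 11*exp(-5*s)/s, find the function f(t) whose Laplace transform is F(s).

f(t) = Heaviside(t - 5)*(11)

The factor e^(-5s) signals a time shift by c = 5 (second shifting theorem).
L{11} = 11/s, so L^-1{11/s} = 11.
Hence the inverse is u(t - 5) times that function evaluated at t - 5.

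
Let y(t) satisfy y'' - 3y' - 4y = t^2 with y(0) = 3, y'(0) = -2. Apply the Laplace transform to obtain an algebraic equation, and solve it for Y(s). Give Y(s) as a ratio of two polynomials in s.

Transform both sides with L{·}.
With L{y''} = s^2 Y - s·y(0) - y'(0) and L{y'} = sY - y(0), with y(0) = 3, y'(0) = -2: the LHS transforms to (s^2 - 3*s - 4)Y - (3*s - 11).
The right side is L{t^2} = 2/s^3.
So (s^2 - 3*s - 4)Y = 2/s^3 + (3*s - 11).
Solve for Y(s) and write it as one ratio of polynomials.

Y(s) = (3*s^4 - 11*s^3 + 2)/(s^5 - 3*s^4 - 4*s^3)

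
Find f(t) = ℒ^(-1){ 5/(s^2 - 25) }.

Since L{sinh(5t)} = 5/(s^2 - 25), the inverse is sinh(5*t).

f(t) = sinh(5*t)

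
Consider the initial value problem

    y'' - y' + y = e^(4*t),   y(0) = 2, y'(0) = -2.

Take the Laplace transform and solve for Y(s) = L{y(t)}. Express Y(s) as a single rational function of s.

Apply the Laplace transform to the equation.
The derivative rules (L{y''} = s^2 Y - s·y(0) - y'(0) and L{y'} = sY - y(0), with y(0) = 2, y'(0) = -2) turn the left side into (s^2 - s + 1)Y - (2*s - 4).
The right side is L{e^(4*t)} = 1/(s - 4).
So (s^2 - s + 1)Y = 1/(s - 4) + (2*s - 4).
Solve for Y(s) and write it as one ratio of polynomials.

Y(s) = (2*s^2 - 12*s + 17)/(s^3 - 5*s^2 + 5*s - 4)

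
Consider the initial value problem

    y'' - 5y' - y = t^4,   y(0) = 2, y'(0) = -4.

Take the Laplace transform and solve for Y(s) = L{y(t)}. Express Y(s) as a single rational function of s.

Y(s) = (2*s^6 - 14*s^5 + 24)/(s^7 - 5*s^6 - s^5)

Take the Laplace transform of both sides.
Using L{y''} = s^2 Y - s·y(0) - y'(0) and L{y'} = sY - y(0), with y(0) = 2, y'(0) = -4, the left side becomes (s^2 - 5*s - 1)Y - (2*s - 14).
The right side is L{t^4} = 24/s^5.
So (s^2 - 5*s - 1)Y = 24/s^5 + (2*s - 14).
Divide through and combine into a single rational function.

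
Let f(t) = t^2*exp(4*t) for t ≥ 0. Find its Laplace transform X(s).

L{e^(4t)} = 1/(s - 4).
Then apply L{t^2·g(t)} = (-1)^2 d^2/ds^2[G(s)] with G(s) = 1/(s - 4):
differentiating 2 times and applying the sign gives 2/(s - 4)^3.

X(s) = 2/(s - 4)^3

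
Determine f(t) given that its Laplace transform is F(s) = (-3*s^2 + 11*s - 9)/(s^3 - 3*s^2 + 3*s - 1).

Factor the denominator: s^3 - 3*s^2 + 3*s - 1 = (s - 1)^3.
Partial fraction decomposition gives [-3/(s - 1)] + [5/(s - 1)^2] + [-1/(s - 1)^3].
Invert each term: -3/(s - 1) ↔ -3e^(t); 5/(s - 1)^2 ↔ 5t·e^(t); -1/(s - 1)^3 ↔ (-1/2)t^2·e^(t).

f(t) = -t^2*exp(t)/2 + 5*t*exp(t) - 3*exp(t)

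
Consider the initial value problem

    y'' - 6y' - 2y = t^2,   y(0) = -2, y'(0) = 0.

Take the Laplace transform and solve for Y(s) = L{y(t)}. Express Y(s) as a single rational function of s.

Transform both sides with L{·}.
Using L{y''} = s^2 Y - s·y(0) - y'(0) and L{y'} = sY - y(0), with y(0) = -2, y'(0) = 0, the left side becomes (s^2 - 6*s - 2)Y - (-2*s + 12).
The right side is L{t^2} = 2/s^3.
So (s^2 - 6*s - 2)Y = 2/s^3 + (-2*s + 12).
Solve for Y(s) and write it as one ratio of polynomials.

Y(s) = (-2*s^4 + 12*s^3 + 2)/(s^5 - 6*s^4 - 2*s^3)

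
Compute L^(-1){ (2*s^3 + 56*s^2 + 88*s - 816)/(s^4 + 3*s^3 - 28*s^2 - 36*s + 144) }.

Factor the denominator: s^4 + 3*s^3 - 28*s^2 - 36*s + 144 = (s - 4)*(s - 2)*(s + 3)*(s + 6).
Partial fraction decomposition gives [-6/(s + 3)] + [-1/(s + 6)] + [4/(s - 4)] + [5/(s - 2)].
Invert each term: -6/(s + 3) ↔ -6e^(-3t); -1/(s + 6) ↔ -e^(-6t); 4/(s - 4) ↔ 4e^(4t); 5/(s - 2) ↔ 5e^(2t).

4*exp(4*t) + 5*exp(2*t) - 6*exp(-3*t) - exp(-6*t)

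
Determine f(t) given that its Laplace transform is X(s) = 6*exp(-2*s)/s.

The factor e^(-2s) signals a time shift by c = 2 (second shifting theorem).
L{6} = 6/s, so L^-1{6/s} = 6.
Hence the inverse is u(t - 2) times that function evaluated at t - 2.

f(t) = Heaviside(t - 2)*(6)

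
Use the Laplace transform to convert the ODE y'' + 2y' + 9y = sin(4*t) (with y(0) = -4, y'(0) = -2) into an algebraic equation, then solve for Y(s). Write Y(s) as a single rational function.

Y(s) = (-4*s^3 - 10*s^2 - 64*s - 156)/(s^4 + 2*s^3 + 25*s^2 + 32*s + 144)

Apply the Laplace transform to the equation.
With L{y''} = s^2 Y - s·y(0) - y'(0) and L{y'} = sY - y(0), with y(0) = -4, y'(0) = -2: the LHS transforms to (s^2 + 2*s + 9)Y - (-4*s - 10).
The right side is L{sin(4*t)} = 4/(s^2 + 16).
So (s^2 + 2*s + 9)Y = 4/(s^2 + 16) + (-4*s - 10).
Divide through and combine into a single rational function.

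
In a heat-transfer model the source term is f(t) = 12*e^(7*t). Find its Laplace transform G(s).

G(s) = 12/(s - 7)

L{12} = 12/s.
By the first shifting theorem, multiplying by e^(7t) replaces s with s - 7.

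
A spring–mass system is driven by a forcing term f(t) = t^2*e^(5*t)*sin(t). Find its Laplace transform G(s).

G(s) = 2*(3*s^2 - 30*s + 74)/(s^2 - 10*s + 26)^3

L{sin(t)} = 1/(s^2 + 1).
Multiplying by e^(5t) shifts s → s - 5, so L{e^(5*t)*sin(t)} = 1/((s - 5)^2 + 1).
Then apply L{t^2·g(t)} = (-1)^2 d^2/ds^2[H(s)] with H(s) = 1/((s - 5)^2 + 1):
differentiating 2 times and applying the sign gives 2*(3*s^2 - 30*s + 74)/(s^2 - 10*s + 26)^3.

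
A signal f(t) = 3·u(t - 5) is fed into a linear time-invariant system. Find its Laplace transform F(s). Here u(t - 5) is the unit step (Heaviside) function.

By the second shifting theorem, L{u(t - c)·g(t - c)} = e^(-cs)·G(s) with c = 5 and G(s) = L{g(t)}.
L{3} = 3/s.

F(s) = 3*exp(-5*s)/s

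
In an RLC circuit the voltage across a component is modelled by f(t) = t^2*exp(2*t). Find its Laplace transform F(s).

F(s) = 2/(s - 2)^3

L{e^(2t)} = 1/(s - 2).
Then apply L{t^2·g(t)} = (-1)^2 d^2/ds^2[G(s)] with G(s) = 1/(s - 2):
differentiating 2 times and applying the sign gives 2/(s - 2)^3.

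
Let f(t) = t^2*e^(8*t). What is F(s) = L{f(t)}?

L{e^(8t)} = 1/(s - 8).
Then apply L{t^2·g(t)} = (-1)^2 d^2/ds^2[G(s)] with G(s) = 1/(s - 8):
differentiating 2 times and applying the sign gives 2/(s - 8)^3.

F(s) = 2/(s - 8)^3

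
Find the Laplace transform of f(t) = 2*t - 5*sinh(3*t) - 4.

The transform is linear, so treat each term independently.
(2)·[L{t} = 1!/s^2 = 1/s^2]; (-5)·[L{sinh(3t)} = 3/(s^2 - 9)]; L{-4} = -4/s.

-15/(s^2 - 9) - 4/s + 2/s^2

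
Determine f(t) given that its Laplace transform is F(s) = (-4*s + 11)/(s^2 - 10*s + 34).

f(t) = -3*exp(5*t)*sin(3*t) - 4*exp(5*t)*cos(3*t)

Complete the square in the denominator: s^2 - 10*s + 34 = (s - 5)^2 + 3^2.
Split the numerator to match: -4*s + 11 = -4·(s - 5) - 3·3.
Invert each term: -4·(s - 5)/((s - 5)^2 + 9) ↔ -4e^(5t)cos(3t); -3·3/((s - 5)^2 + 9) ↔ -3e^(5t)sin(3t).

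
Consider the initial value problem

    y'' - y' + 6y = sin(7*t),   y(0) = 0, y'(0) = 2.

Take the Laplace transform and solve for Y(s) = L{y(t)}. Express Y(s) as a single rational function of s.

Apply the Laplace transform to the equation.
Using L{y''} = s^2 Y - s·y(0) - y'(0) and L{y'} = sY - y(0), with y(0) = 0, y'(0) = 2, the left side becomes (s^2 - s + 6)Y - (2).
The right side is L{sin(7*t)} = 7/(s^2 + 49).
So (s^2 - s + 6)Y = 7/(s^2 + 49) + (2).
Divide through and combine into a single rational function.

Y(s) = (2*s^2 + 105)/(s^4 - s^3 + 55*s^2 - 49*s + 294)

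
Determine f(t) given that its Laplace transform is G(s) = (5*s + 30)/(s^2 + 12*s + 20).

f(t) = 5*exp(-6*t)*cosh(4*t)

Rewrite the denominator: s^2 + 12*s + 20 = (s + 6)^2 - 16.
The form in (s + 6) signals a first-shifting-theorem factor e^(-6t).
Since L{cosh(4t)} = s/(s^2 - 16), the inverse is exp(-6*t)*cosh(4*t), scaled by 5.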